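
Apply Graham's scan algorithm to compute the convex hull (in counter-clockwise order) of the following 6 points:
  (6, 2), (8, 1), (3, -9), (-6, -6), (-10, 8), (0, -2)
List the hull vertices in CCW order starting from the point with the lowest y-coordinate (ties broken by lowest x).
Hull (CCW) = [(3, -9), (8, 1), (6, 2), (-10, 8), (-6, -6)]

Graham scan procedure:
  1. Find the pivot p₀ = point with lowest y (tie → lowest x): (3, -9).
  2. Sort the remaining points by polar angle around p₀.
  3. Walk through sorted points, maintaining a stack; pop the top while the last three entries make a non-left turn (cross product ≤ 0).
  4. Final stack is the convex hull in CCW order: (3, -9), (8, 1), (6, 2), (-10, 8), (-6, -6).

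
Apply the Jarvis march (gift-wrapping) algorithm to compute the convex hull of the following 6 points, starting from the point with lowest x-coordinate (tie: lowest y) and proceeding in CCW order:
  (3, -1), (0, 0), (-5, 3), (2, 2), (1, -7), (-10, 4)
Hull (CCW) = [(-10, 4), (1, -7), (3, -1), (2, 2)]

Jarvis march: at each step, from the current hull vertex p, select the next vertex q as the point such that every other point lies strictly to the left of (or on) the directed line p → q. (Equivalently: for every other point r, the cross product (q − p) × (r − p) ≥ 0.)
Starting point (lowest x, tie lowest y): (-10, 4). Wrap until returning to start. Resulting hull: (-10, 4), (1, -7), (3, -1), (2, 2).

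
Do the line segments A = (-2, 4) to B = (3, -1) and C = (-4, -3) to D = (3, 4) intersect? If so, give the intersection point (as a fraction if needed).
Yes; intersection at (1/2, 3/2) (t = 1/2 on AB, s = 9/14 on CD)

Parametrize AB as A + t(B − A) = (-2 + 5 t, 4 + -5 t) and CD as C + s(D − C) = (-4 + 7 s, -3 + 7 s). Solve the linear system for (t, s). Determinant = -70 ≠ 0, so a unique intersection of the containing lines exists. Solution: t = 1/2, s = 9/14 — both in [0, 1], so the segments cross. Intersection point: (1/2, 3/2).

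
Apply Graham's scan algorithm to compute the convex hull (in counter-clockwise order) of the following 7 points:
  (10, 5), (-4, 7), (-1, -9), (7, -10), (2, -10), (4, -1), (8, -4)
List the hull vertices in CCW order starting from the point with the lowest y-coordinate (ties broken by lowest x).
Hull (CCW) = [(2, -10), (7, -10), (10, 5), (-4, 7), (-1, -9)]

Graham scan procedure:
  1. Find the pivot p₀ = point with lowest y (tie → lowest x): (2, -10).
  2. Sort the remaining points by polar angle around p₀.
  3. Walk through sorted points, maintaining a stack; pop the top while the last three entries make a non-left turn (cross product ≤ 0).
  4. Final stack is the convex hull in CCW order: (2, -10), (7, -10), (10, 5), (-4, 7), (-1, -9).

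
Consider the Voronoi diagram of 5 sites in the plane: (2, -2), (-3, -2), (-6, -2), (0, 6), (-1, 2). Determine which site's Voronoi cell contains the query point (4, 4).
Nearest site = (0, 6)

The Voronoi cell of site s contains exactly those query points closer to s than to any other site. Compute squared distances from q = (4, 4) to each site:
  (0 − 4)² + (6 − 4)² = 20
  (-1 − 4)² + (2 − 4)² = 29
  (2 − 4)² + (-2 − 4)² = 40
  (-3 − 4)² + (-2 − 4)² = 85
  (-6 − 4)² + (-2 − 4)² = 136
Minimum is attained by (0, 6), so q lies in its Voronoi cell.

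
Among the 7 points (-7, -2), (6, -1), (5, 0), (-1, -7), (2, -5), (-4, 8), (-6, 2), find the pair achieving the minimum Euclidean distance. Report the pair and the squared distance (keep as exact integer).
Pair = ((6, -1), (5, 0)); squared distance = 2

Compute all C(7, 2) = 21 pairwise squared distances (x_i − x_j)² + (y_i − y_j)². The minimum is 2, attained by the pair ((6, -1), (5, 0)).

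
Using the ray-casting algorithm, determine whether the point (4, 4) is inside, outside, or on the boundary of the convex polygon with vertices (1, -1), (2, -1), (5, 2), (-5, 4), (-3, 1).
The point (4, 4) lies strictly outside the polygon

Cast a horizontal ray to the right from the query point and count how many polygon edges it crosses (each edge strictly once or zero times, handled with the usual half-open convention). 
Parity of crossings → even ⇒ outside.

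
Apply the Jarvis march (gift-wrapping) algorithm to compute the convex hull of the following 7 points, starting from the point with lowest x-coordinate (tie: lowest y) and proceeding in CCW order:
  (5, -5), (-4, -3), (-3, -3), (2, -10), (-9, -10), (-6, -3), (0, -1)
Hull (CCW) = [(-9, -10), (2, -10), (5, -5), (0, -1), (-6, -3)]

Jarvis march: at each step, from the current hull vertex p, select the next vertex q as the point such that every other point lies strictly to the left of (or on) the directed line p → q. (Equivalently: for every other point r, the cross product (q − p) × (r − p) ≥ 0.)
Starting point (lowest x, tie lowest y): (-9, -10). Wrap until returning to start. Resulting hull: (-9, -10), (2, -10), (5, -5), (0, -1), (-6, -3).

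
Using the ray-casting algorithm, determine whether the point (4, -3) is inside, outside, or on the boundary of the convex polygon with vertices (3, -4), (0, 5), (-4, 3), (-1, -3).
The point (4, -3) lies strictly outside the polygon

Cast a horizontal ray to the right from the query point and count how many polygon edges it crosses (each edge strictly once or zero times, handled with the usual half-open convention). 
Parity of crossings → even ⇒ outside.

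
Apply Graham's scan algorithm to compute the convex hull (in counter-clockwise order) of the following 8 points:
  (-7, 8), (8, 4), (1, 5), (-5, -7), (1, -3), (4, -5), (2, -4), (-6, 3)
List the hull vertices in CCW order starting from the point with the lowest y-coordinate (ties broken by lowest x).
Hull (CCW) = [(-5, -7), (4, -5), (8, 4), (-7, 8)]

Graham scan procedure:
  1. Find the pivot p₀ = point with lowest y (tie → lowest x): (-5, -7).
  2. Sort the remaining points by polar angle around p₀.
  3. Walk through sorted points, maintaining a stack; pop the top while the last three entries make a non-left turn (cross product ≤ 0).
  4. Final stack is the convex hull in CCW order: (-5, -7), (4, -5), (8, 4), (-7, 8).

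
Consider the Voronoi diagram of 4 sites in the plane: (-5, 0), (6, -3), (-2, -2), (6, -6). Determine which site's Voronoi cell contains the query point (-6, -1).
Nearest site = (-5, 0)

The Voronoi cell of site s contains exactly those query points closer to s than to any other site. Compute squared distances from q = (-6, -1) to each site:
  (-5 − -6)² + (0 − -1)² = 2
  (-2 − -6)² + (-2 − -1)² = 17
  (6 − -6)² + (-3 − -1)² = 148
  (6 − -6)² + (-6 − -1)² = 169
Minimum is attained by (-5, 0), so q lies in its Voronoi cell.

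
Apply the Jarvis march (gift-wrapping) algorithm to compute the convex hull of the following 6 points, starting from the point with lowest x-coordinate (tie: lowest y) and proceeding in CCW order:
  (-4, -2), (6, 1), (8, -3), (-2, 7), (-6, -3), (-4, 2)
Hull (CCW) = [(-6, -3), (8, -3), (6, 1), (-2, 7)]

Jarvis march: at each step, from the current hull vertex p, select the next vertex q as the point such that every other point lies strictly to the left of (or on) the directed line p → q. (Equivalently: for every other point r, the cross product (q − p) × (r − p) ≥ 0.)
Starting point (lowest x, tie lowest y): (-6, -3). Wrap until returning to start. Resulting hull: (-6, -3), (8, -3), (6, 1), (-2, 7).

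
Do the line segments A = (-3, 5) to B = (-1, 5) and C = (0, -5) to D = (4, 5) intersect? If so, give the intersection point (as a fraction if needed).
No (intersection of containing lines falls outside at least one segment)

Parametrize and solve: t = 7/2, s = 1. At least one of these is outside [0, 1], so the segments do not intersect.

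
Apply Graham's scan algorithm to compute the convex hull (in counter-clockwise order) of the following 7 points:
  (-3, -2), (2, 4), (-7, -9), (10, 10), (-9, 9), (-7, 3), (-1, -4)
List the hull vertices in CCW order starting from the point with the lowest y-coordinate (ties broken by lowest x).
Hull (CCW) = [(-7, -9), (-1, -4), (10, 10), (-9, 9)]

Graham scan procedure:
  1. Find the pivot p₀ = point with lowest y (tie → lowest x): (-7, -9).
  2. Sort the remaining points by polar angle around p₀.
  3. Walk through sorted points, maintaining a stack; pop the top while the last three entries make a non-left turn (cross product ≤ 0).
  4. Final stack is the convex hull in CCW order: (-7, -9), (-1, -4), (10, 10), (-9, 9).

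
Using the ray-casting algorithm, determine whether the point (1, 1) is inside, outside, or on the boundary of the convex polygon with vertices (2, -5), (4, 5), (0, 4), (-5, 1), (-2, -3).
The point (1, 1) lies strictly inside the polygon

Cast a horizontal ray to the right from the query point and count how many polygon edges it crosses (each edge strictly once or zero times, handled with the usual half-open convention). 
Parity of crossings → odd ⇒ inside.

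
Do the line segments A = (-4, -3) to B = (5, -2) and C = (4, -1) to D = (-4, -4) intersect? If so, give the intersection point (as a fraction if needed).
Yes; intersection at (-4/19, -49/19) (t = 8/19 on AB, s = 10/19 on CD)

Parametrize AB as A + t(B − A) = (-4 + 9 t, -3 + 1 t) and CD as C + s(D − C) = (4 + -8 s, -1 + -3 s). Solve the linear system for (t, s). Determinant = 19 ≠ 0, so a unique intersection of the containing lines exists. Solution: t = 8/19, s = 10/19 — both in [0, 1], so the segments cross. Intersection point: (-4/19, -49/19).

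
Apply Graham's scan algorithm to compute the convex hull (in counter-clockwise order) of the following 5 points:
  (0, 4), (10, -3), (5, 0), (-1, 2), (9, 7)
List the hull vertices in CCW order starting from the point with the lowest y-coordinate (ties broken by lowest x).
Hull (CCW) = [(10, -3), (9, 7), (0, 4), (-1, 2)]

Graham scan procedure:
  1. Find the pivot p₀ = point with lowest y (tie → lowest x): (10, -3).
  2. Sort the remaining points by polar angle around p₀.
  3. Walk through sorted points, maintaining a stack; pop the top while the last three entries make a non-left turn (cross product ≤ 0).
  4. Final stack is the convex hull in CCW order: (10, -3), (9, 7), (0, 4), (-1, 2).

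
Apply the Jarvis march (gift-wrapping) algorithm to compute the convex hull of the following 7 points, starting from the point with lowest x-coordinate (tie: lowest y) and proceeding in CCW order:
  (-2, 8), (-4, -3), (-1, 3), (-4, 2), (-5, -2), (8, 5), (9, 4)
Hull (CCW) = [(-5, -2), (-4, -3), (9, 4), (8, 5), (-2, 8), (-4, 2)]

Jarvis march: at each step, from the current hull vertex p, select the next vertex q as the point such that every other point lies strictly to the left of (or on) the directed line p → q. (Equivalently: for every other point r, the cross product (q − p) × (r − p) ≥ 0.)
Starting point (lowest x, tie lowest y): (-5, -2). Wrap until returning to start. Resulting hull: (-5, -2), (-4, -3), (9, 4), (8, 5), (-2, 8), (-4, 2).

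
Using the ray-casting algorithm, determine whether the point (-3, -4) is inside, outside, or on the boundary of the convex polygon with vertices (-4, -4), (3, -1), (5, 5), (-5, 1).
The point (-3, -4) lies strictly outside the polygon

Cast a horizontal ray to the right from the query point and count how many polygon edges it crosses (each edge strictly once or zero times, handled with the usual half-open convention). 
Parity of crossings → even ⇒ outside.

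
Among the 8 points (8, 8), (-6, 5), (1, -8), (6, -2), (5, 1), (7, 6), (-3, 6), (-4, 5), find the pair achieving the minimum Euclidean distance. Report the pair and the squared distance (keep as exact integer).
Pair = ((-3, 6), (-4, 5)); squared distance = 2

Compute all C(8, 2) = 28 pairwise squared distances (x_i − x_j)² + (y_i − y_j)². The minimum is 2, attained by the pair ((-3, 6), (-4, 5)).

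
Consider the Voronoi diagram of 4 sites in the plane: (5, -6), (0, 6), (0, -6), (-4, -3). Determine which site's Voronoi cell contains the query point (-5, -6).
Nearest site = (-4, -3)

The Voronoi cell of site s contains exactly those query points closer to s than to any other site. Compute squared distances from q = (-5, -6) to each site:
  (-4 − -5)² + (-3 − -6)² = 10
  (0 − -5)² + (-6 − -6)² = 25
  (5 − -5)² + (-6 − -6)² = 100
  (0 − -5)² + (6 − -6)² = 169
Minimum is attained by (-4, -3), so q lies in its Voronoi cell.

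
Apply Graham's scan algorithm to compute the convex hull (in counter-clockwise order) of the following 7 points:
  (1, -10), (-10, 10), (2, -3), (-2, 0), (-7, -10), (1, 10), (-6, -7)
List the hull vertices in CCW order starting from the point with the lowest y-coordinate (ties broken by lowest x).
Hull (CCW) = [(-7, -10), (1, -10), (2, -3), (1, 10), (-10, 10)]

Graham scan procedure:
  1. Find the pivot p₀ = point with lowest y (tie → lowest x): (-7, -10).
  2. Sort the remaining points by polar angle around p₀.
  3. Walk through sorted points, maintaining a stack; pop the top while the last three entries make a non-left turn (cross product ≤ 0).
  4. Final stack is the convex hull in CCW order: (-7, -10), (1, -10), (2, -3), (1, 10), (-10, 10).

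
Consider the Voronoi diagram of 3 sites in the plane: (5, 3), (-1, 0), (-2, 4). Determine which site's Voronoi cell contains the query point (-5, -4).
Nearest site = (-1, 0)

The Voronoi cell of site s contains exactly those query points closer to s than to any other site. Compute squared distances from q = (-5, -4) to each site:
  (-1 − -5)² + (0 − -4)² = 32
  (-2 − -5)² + (4 − -4)² = 73
  (5 − -5)² + (3 − -4)² = 149
Minimum is attained by (-1, 0), so q lies in its Voronoi cell.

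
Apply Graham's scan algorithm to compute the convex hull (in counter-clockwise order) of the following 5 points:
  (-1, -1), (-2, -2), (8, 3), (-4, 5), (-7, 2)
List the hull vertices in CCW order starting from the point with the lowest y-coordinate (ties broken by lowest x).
Hull (CCW) = [(-2, -2), (8, 3), (-4, 5), (-7, 2)]

Graham scan procedure:
  1. Find the pivot p₀ = point with lowest y (tie → lowest x): (-2, -2).
  2. Sort the remaining points by polar angle around p₀.
  3. Walk through sorted points, maintaining a stack; pop the top while the last three entries make a non-left turn (cross product ≤ 0).
  4. Final stack is the convex hull in CCW order: (-2, -2), (8, 3), (-4, 5), (-7, 2).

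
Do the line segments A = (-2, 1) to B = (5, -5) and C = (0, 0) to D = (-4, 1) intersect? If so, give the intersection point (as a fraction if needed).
Yes; intersection at (-20/17, 5/17) (t = 2/17 on AB, s = 5/17 on CD)

Parametrize AB as A + t(B − A) = (-2 + 7 t, 1 + -6 t) and CD as C + s(D − C) = (0 + -4 s, 0 + 1 s). Solve the linear system for (t, s). Determinant = 17 ≠ 0, so a unique intersection of the containing lines exists. Solution: t = 2/17, s = 5/17 — both in [0, 1], so the segments cross. Intersection point: (-20/17, 5/17).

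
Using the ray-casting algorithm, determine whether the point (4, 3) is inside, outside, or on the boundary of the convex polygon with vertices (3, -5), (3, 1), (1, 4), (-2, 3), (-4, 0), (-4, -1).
The point (4, 3) lies strictly outside the polygon

Cast a horizontal ray to the right from the query point and count how many polygon edges it crosses (each edge strictly once or zero times, handled with the usual half-open convention). 
Parity of crossings → even ⇒ outside.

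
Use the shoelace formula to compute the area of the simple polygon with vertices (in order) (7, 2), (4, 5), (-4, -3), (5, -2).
Area = 41

Shoelace formula: Area = (1/2) |Σ_i (x_i · y_{i+1} − x_{i+1} · y_i)| (indices mod n). Compute each cross term:
  (7)(5) − (4)(2) = 27
  (4)(-3) − (-4)(5) = 8
  (-4)(-2) − (5)(-3) = 23
  (5)(2) − (7)(-2) = 24
Sum = 82, so (signed) Area = 82/2 = 41, |Area| = 41.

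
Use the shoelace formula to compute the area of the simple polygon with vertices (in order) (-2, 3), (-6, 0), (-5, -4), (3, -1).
Area = 33

Shoelace formula: Area = (1/2) |Σ_i (x_i · y_{i+1} − x_{i+1} · y_i)| (indices mod n). Compute each cross term:
  (-2)(0) − (-6)(3) = 18
  (-6)(-4) − (-5)(0) = 24
  (-5)(-1) − (3)(-4) = 17
  (3)(3) − (-2)(-1) = 7
Sum = 66, so (signed) Area = 66/2 = 33, |Area| = 33.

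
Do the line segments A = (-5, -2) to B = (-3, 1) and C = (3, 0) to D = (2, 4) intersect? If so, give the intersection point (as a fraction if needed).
No (intersection of containing lines falls outside at least one segment)

Parametrize and solve: t = 34/11, s = 20/11. At least one of these is outside [0, 1], so the segments do not intersect.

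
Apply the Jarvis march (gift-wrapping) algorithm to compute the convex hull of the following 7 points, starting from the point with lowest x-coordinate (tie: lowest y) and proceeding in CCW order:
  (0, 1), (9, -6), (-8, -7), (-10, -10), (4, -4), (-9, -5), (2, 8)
Hull (CCW) = [(-10, -10), (9, -6), (2, 8), (-9, -5)]

Jarvis march: at each step, from the current hull vertex p, select the next vertex q as the point such that every other point lies strictly to the left of (or on) the directed line p → q. (Equivalently: for every other point r, the cross product (q − p) × (r − p) ≥ 0.)
Starting point (lowest x, tie lowest y): (-10, -10). Wrap until returning to start. Resulting hull: (-10, -10), (9, -6), (2, 8), (-9, -5).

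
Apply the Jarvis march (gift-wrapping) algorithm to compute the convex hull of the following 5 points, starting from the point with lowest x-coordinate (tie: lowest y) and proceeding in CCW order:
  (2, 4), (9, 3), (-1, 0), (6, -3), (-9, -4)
Hull (CCW) = [(-9, -4), (6, -3), (9, 3), (2, 4)]

Jarvis march: at each step, from the current hull vertex p, select the next vertex q as the point such that every other point lies strictly to the left of (or on) the directed line p → q. (Equivalently: for every other point r, the cross product (q − p) × (r − p) ≥ 0.)
Starting point (lowest x, tie lowest y): (-9, -4). Wrap until returning to start. Resulting hull: (-9, -4), (6, -3), (9, 3), (2, 4).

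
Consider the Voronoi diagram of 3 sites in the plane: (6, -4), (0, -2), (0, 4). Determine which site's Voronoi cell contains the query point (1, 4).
Nearest site = (0, 4)

The Voronoi cell of site s contains exactly those query points closer to s than to any other site. Compute squared distances from q = (1, 4) to each site:
  (0 − 1)² + (4 − 4)² = 1
  (0 − 1)² + (-2 − 4)² = 37
  (6 − 1)² + (-4 − 4)² = 89
Minimum is attained by (0, 4), so q lies in its Voronoi cell.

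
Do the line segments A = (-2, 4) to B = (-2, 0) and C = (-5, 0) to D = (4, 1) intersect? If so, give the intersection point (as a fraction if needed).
Yes; intersection at (-2, 1/3) (t = 11/12 on AB, s = 1/3 on CD)

Parametrize AB as A + t(B − A) = (-2 + 0 t, 4 + -4 t) and CD as C + s(D − C) = (-5 + 9 s, 0 + 1 s). Solve the linear system for (t, s). Determinant = -36 ≠ 0, so a unique intersection of the containing lines exists. Solution: t = 11/12, s = 1/3 — both in [0, 1], so the segments cross. Intersection point: (-2, 1/3).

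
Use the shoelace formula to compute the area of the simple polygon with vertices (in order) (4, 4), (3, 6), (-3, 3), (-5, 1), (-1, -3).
Area = 75/2

Shoelace formula: Area = (1/2) |Σ_i (x_i · y_{i+1} − x_{i+1} · y_i)| (indices mod n). Compute each cross term:
  (4)(6) − (3)(4) = 12
  (3)(3) − (-3)(6) = 27
  (-3)(1) − (-5)(3) = 12
  (-5)(-3) − (-1)(1) = 16
  (-1)(4) − (4)(-3) = 8
Sum = 75, so (signed) Area = 75/2 = 75/2, |Area| = 75/2.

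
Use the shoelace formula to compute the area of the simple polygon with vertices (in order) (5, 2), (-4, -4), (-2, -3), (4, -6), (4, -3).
Area = 51/2

Shoelace formula: Area = (1/2) |Σ_i (x_i · y_{i+1} − x_{i+1} · y_i)| (indices mod n). Compute each cross term:
  (5)(-4) − (-4)(2) = -12
  (-4)(-3) − (-2)(-4) = 4
  (-2)(-6) − (4)(-3) = 24
  (4)(-3) − (4)(-6) = 12
  (4)(2) − (5)(-3) = 23
Sum = 51, so (signed) Area = 51/2 = 51/2, |Area| = 51/2.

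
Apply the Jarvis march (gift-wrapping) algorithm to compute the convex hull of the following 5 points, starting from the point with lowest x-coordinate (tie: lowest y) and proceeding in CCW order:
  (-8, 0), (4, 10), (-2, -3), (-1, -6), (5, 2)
Hull (CCW) = [(-8, 0), (-1, -6), (5, 2), (4, 10)]

Jarvis march: at each step, from the current hull vertex p, select the next vertex q as the point such that every other point lies strictly to the left of (or on) the directed line p → q. (Equivalently: for every other point r, the cross product (q − p) × (r − p) ≥ 0.)
Starting point (lowest x, tie lowest y): (-8, 0). Wrap until returning to start. Resulting hull: (-8, 0), (-1, -6), (5, 2), (4, 10).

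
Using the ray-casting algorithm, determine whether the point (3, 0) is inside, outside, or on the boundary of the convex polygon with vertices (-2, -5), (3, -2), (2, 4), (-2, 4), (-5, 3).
The point (3, 0) lies strictly outside the polygon

Cast a horizontal ray to the right from the query point and count how many polygon edges it crosses (each edge strictly once or zero times, handled with the usual half-open convention). 
Parity of crossings → even ⇒ outside.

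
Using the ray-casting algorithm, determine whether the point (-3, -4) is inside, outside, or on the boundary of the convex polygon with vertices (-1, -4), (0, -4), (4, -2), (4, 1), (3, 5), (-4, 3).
The point (-3, -4) lies strictly outside the polygon

Cast a horizontal ray to the right from the query point and count how many polygon edges it crosses (each edge strictly once or zero times, handled with the usual half-open convention). 
Parity of crossings → even ⇒ outside.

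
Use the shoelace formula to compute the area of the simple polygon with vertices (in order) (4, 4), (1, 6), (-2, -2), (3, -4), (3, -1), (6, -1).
Area = 42

Shoelace formula: Area = (1/2) |Σ_i (x_i · y_{i+1} − x_{i+1} · y_i)| (indices mod n). Compute each cross term:
  (4)(6) − (1)(4) = 20
  (1)(-2) − (-2)(6) = 10
  (-2)(-4) − (3)(-2) = 14
  (3)(-1) − (3)(-4) = 9
  (3)(-1) − (6)(-1) = 3
  (6)(4) − (4)(-1) = 28
Sum = 84, so (signed) Area = 84/2 = 42, |Area| = 42.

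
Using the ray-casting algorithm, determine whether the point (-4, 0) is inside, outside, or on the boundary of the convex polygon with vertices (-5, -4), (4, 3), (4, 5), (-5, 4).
The point (-4, 0) lies strictly inside the polygon

Cast a horizontal ray to the right from the query point and count how many polygon edges it crosses (each edge strictly once or zero times, handled with the usual half-open convention). 
Parity of crossings → odd ⇒ inside.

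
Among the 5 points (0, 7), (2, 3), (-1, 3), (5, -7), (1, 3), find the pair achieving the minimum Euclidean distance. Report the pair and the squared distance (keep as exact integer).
Pair = ((2, 3), (1, 3)); squared distance = 1

Compute all C(5, 2) = 10 pairwise squared distances (x_i − x_j)² + (y_i − y_j)². The minimum is 1, attained by the pair ((2, 3), (1, 3)).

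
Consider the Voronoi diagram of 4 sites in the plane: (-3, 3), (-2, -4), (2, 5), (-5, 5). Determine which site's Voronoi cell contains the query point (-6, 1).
Nearest site = (-3, 3)

The Voronoi cell of site s contains exactly those query points closer to s than to any other site. Compute squared distances from q = (-6, 1) to each site:
  (-3 − -6)² + (3 − 1)² = 13
  (-5 − -6)² + (5 − 1)² = 17
  (-2 − -6)² + (-4 − 1)² = 41
  (2 − -6)² + (5 − 1)² = 80
Minimum is attained by (-3, 3), so q lies in its Voronoi cell.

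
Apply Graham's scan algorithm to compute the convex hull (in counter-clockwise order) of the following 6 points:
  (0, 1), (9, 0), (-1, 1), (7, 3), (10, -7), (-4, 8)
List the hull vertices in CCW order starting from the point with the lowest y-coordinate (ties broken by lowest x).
Hull (CCW) = [(10, -7), (9, 0), (7, 3), (-4, 8), (-1, 1)]

Graham scan procedure:
  1. Find the pivot p₀ = point with lowest y (tie → lowest x): (10, -7).
  2. Sort the remaining points by polar angle around p₀.
  3. Walk through sorted points, maintaining a stack; pop the top while the last three entries make a non-left turn (cross product ≤ 0).
  4. Final stack is the convex hull in CCW order: (10, -7), (9, 0), (7, 3), (-4, 8), (-1, 1).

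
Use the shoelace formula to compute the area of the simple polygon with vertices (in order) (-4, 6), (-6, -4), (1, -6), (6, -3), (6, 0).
Area = 179/2

Shoelace formula: Area = (1/2) |Σ_i (x_i · y_{i+1} − x_{i+1} · y_i)| (indices mod n). Compute each cross term:
  (-4)(-4) − (-6)(6) = 52
  (-6)(-6) − (1)(-4) = 40
  (1)(-3) − (6)(-6) = 33
  (6)(0) − (6)(-3) = 18
  (6)(6) − (-4)(0) = 36
Sum = 179, so (signed) Area = 179/2 = 179/2, |Area| = 179/2.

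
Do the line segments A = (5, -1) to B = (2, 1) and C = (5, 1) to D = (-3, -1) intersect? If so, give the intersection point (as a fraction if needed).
Yes; intersection at (31/11, 5/11) (t = 8/11 on AB, s = 3/11 on CD)

Parametrize AB as A + t(B − A) = (5 + -3 t, -1 + 2 t) and CD as C + s(D − C) = (5 + -8 s, 1 + -2 s). Solve the linear system for (t, s). Determinant = -22 ≠ 0, so a unique intersection of the containing lines exists. Solution: t = 8/11, s = 3/11 — both in [0, 1], so the segments cross. Intersection point: (31/11, 5/11).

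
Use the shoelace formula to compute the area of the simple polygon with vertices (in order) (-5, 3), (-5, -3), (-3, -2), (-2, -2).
Area = 17/2

Shoelace formula: Area = (1/2) |Σ_i (x_i · y_{i+1} − x_{i+1} · y_i)| (indices mod n). Compute each cross term:
  (-5)(-3) − (-5)(3) = 30
  (-5)(-2) − (-3)(-3) = 1
  (-3)(-2) − (-2)(-2) = 2
  (-2)(3) − (-5)(-2) = -16
Sum = 17, so (signed) Area = 17/2 = 17/2, |Area| = 17/2.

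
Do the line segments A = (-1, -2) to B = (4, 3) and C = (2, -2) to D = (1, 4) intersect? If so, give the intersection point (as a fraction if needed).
Yes; intersection at (11/7, 4/7) (t = 18/35 on AB, s = 3/7 on CD)

Parametrize AB as A + t(B − A) = (-1 + 5 t, -2 + 5 t) and CD as C + s(D − C) = (2 + -1 s, -2 + 6 s). Solve the linear system for (t, s). Determinant = -35 ≠ 0, so a unique intersection of the containing lines exists. Solution: t = 18/35, s = 3/7 — both in [0, 1], so the segments cross. Intersection point: (11/7, 4/7).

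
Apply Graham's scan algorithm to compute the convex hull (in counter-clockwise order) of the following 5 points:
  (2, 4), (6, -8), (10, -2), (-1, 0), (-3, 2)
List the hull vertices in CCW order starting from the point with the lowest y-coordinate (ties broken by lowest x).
Hull (CCW) = [(6, -8), (10, -2), (2, 4), (-3, 2)]

Graham scan procedure:
  1. Find the pivot p₀ = point with lowest y (tie → lowest x): (6, -8).
  2. Sort the remaining points by polar angle around p₀.
  3. Walk through sorted points, maintaining a stack; pop the top while the last three entries make a non-left turn (cross product ≤ 0).
  4. Final stack is the convex hull in CCW order: (6, -8), (10, -2), (2, 4), (-3, 2).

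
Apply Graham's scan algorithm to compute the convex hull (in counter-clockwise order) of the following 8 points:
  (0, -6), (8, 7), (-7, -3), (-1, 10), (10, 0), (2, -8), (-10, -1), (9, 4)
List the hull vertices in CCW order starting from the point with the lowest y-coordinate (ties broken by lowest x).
Hull (CCW) = [(2, -8), (10, 0), (9, 4), (8, 7), (-1, 10), (-10, -1), (-7, -3)]

Graham scan procedure:
  1. Find the pivot p₀ = point with lowest y (tie → lowest x): (2, -8).
  2. Sort the remaining points by polar angle around p₀.
  3. Walk through sorted points, maintaining a stack; pop the top while the last three entries make a non-left turn (cross product ≤ 0).
  4. Final stack is the convex hull in CCW order: (2, -8), (10, 0), (9, 4), (8, 7), (-1, 10), (-10, -1), (-7, -3).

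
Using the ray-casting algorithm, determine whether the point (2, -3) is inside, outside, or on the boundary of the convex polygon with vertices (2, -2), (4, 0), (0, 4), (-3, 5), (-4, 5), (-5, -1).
The point (2, -3) lies strictly outside the polygon

Cast a horizontal ray to the right from the query point and count how many polygon edges it crosses (each edge strictly once or zero times, handled with the usual half-open convention). 
Parity of crossings → even ⇒ outside.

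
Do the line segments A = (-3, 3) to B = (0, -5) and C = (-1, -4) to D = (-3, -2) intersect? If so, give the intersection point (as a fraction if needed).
No (intersection of containing lines falls outside at least one segment)

Parametrize and solve: t = 1, s = -1/2. At least one of these is outside [0, 1], so the segments do not intersect.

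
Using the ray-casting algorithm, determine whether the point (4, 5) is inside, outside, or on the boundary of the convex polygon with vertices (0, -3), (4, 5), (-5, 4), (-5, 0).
The point (4, 5) lies on the polygon boundary

Boundary check: the query satisfies the collinearity and bounding-box conditions for some polygon edge, so it lies exactly on the boundary.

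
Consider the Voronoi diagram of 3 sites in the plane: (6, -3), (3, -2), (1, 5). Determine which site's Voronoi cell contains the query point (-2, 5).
Nearest site = (1, 5)

The Voronoi cell of site s contains exactly those query points closer to s than to any other site. Compute squared distances from q = (-2, 5) to each site:
  (1 − -2)² + (5 − 5)² = 9
  (3 − -2)² + (-2 − 5)² = 74
  (6 − -2)² + (-3 − 5)² = 128
Minimum is attained by (1, 5), so q lies in its Voronoi cell.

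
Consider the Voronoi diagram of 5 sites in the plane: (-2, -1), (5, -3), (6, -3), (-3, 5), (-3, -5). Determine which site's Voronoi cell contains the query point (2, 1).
Nearest site = (-2, -1)

The Voronoi cell of site s contains exactly those query points closer to s than to any other site. Compute squared distances from q = (2, 1) to each site:
  (-2 − 2)² + (-1 − 1)² = 20
  (5 − 2)² + (-3 − 1)² = 25
  (6 − 2)² + (-3 − 1)² = 32
  (-3 − 2)² + (5 − 1)² = 41
  (-3 − 2)² + (-5 − 1)² = 61
Minimum is attained by (-2, -1), so q lies in its Voronoi cell.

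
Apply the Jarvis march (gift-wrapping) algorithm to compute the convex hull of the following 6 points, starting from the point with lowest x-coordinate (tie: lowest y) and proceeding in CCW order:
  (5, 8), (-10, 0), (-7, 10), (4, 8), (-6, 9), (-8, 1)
Hull (CCW) = [(-10, 0), (-8, 1), (5, 8), (-7, 10)]

Jarvis march: at each step, from the current hull vertex p, select the next vertex q as the point such that every other point lies strictly to the left of (or on) the directed line p → q. (Equivalently: for every other point r, the cross product (q − p) × (r − p) ≥ 0.)
Starting point (lowest x, tie lowest y): (-10, 0). Wrap until returning to start. Resulting hull: (-10, 0), (-8, 1), (5, 8), (-7, 10).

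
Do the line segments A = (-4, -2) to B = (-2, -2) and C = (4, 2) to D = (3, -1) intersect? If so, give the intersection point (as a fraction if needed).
No (intersection of containing lines falls outside at least one segment)

Parametrize and solve: t = 10/3, s = 4/3. At least one of these is outside [0, 1], so the segments do not intersect.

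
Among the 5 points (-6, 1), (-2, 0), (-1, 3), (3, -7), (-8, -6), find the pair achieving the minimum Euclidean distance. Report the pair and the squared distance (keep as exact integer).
Pair = ((-2, 0), (-1, 3)); squared distance = 10

Compute all C(5, 2) = 10 pairwise squared distances (x_i − x_j)² + (y_i − y_j)². The minimum is 10, attained by the pair ((-2, 0), (-1, 3)).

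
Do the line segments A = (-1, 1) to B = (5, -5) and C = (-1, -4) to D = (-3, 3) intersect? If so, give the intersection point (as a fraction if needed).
No (intersection of containing lines falls outside at least one segment)

Parametrize and solve: t = -1/3, s = 1. At least one of these is outside [0, 1], so the segments do not intersect.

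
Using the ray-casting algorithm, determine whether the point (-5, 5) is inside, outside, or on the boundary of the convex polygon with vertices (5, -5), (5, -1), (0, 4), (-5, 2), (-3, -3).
The point (-5, 5) lies strictly outside the polygon

Cast a horizontal ray to the right from the query point and count how many polygon edges it crosses (each edge strictly once or zero times, handled with the usual half-open convention). 
Parity of crossings → even ⇒ outside.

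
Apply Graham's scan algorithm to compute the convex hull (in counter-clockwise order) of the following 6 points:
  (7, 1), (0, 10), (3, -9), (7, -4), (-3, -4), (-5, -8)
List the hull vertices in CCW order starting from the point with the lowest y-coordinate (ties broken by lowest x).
Hull (CCW) = [(3, -9), (7, -4), (7, 1), (0, 10), (-5, -8)]

Graham scan procedure:
  1. Find the pivot p₀ = point with lowest y (tie → lowest x): (3, -9).
  2. Sort the remaining points by polar angle around p₀.
  3. Walk through sorted points, maintaining a stack; pop the top while the last three entries make a non-left turn (cross product ≤ 0).
  4. Final stack is the convex hull in CCW order: (3, -9), (7, -4), (7, 1), (0, 10), (-5, -8).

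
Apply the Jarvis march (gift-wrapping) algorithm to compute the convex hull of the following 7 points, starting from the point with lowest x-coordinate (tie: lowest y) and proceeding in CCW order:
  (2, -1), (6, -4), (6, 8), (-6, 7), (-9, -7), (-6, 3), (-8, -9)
Hull (CCW) = [(-9, -7), (-8, -9), (6, -4), (6, 8), (-6, 7)]

Jarvis march: at each step, from the current hull vertex p, select the next vertex q as the point such that every other point lies strictly to the left of (or on) the directed line p → q. (Equivalently: for every other point r, the cross product (q − p) × (r − p) ≥ 0.)
Starting point (lowest x, tie lowest y): (-9, -7). Wrap until returning to start. Resulting hull: (-9, -7), (-8, -9), (6, -4), (6, 8), (-6, 7).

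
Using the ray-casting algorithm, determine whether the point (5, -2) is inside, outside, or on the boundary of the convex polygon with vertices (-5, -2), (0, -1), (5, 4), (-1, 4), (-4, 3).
The point (5, -2) lies strictly outside the polygon

Cast a horizontal ray to the right from the query point and count how many polygon edges it crosses (each edge strictly once or zero times, handled with the usual half-open convention). 
Parity of crossings → even ⇒ outside.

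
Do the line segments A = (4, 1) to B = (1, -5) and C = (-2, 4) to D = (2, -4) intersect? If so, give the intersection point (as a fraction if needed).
Yes; intersection at (7/4, -7/2) (t = 3/4 on AB, s = 15/16 on CD)

Parametrize AB as A + t(B − A) = (4 + -3 t, 1 + -6 t) and CD as C + s(D − C) = (-2 + 4 s, 4 + -8 s). Solve the linear system for (t, s). Determinant = -48 ≠ 0, so a unique intersection of the containing lines exists. Solution: t = 3/4, s = 15/16 — both in [0, 1], so the segments cross. Intersection point: (7/4, -7/2).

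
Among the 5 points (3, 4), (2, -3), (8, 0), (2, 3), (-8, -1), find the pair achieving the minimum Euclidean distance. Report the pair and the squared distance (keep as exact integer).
Pair = ((3, 4), (2, 3)); squared distance = 2

Compute all C(5, 2) = 10 pairwise squared distances (x_i − x_j)² + (y_i − y_j)². The minimum is 2, attained by the pair ((3, 4), (2, 3)).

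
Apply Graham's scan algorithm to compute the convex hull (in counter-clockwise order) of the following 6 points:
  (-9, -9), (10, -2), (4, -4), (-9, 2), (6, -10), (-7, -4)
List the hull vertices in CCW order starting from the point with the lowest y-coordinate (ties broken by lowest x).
Hull (CCW) = [(6, -10), (10, -2), (-9, 2), (-9, -9)]

Graham scan procedure:
  1. Find the pivot p₀ = point with lowest y (tie → lowest x): (6, -10).
  2. Sort the remaining points by polar angle around p₀.
  3. Walk through sorted points, maintaining a stack; pop the top while the last three entries make a non-left turn (cross product ≤ 0).
  4. Final stack is the convex hull in CCW order: (6, -10), (10, -2), (-9, 2), (-9, -9).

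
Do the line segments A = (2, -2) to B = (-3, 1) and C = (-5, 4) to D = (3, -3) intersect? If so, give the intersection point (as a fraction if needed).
Yes; intersection at (17/11, -19/11) (t = 1/11 on AB, s = 9/11 on CD)

Parametrize AB as A + t(B − A) = (2 + -5 t, -2 + 3 t) and CD as C + s(D − C) = (-5 + 8 s, 4 + -7 s). Solve the linear system for (t, s). Determinant = -11 ≠ 0, so a unique intersection of the containing lines exists. Solution: t = 1/11, s = 9/11 — both in [0, 1], so the segments cross. Intersection point: (17/11, -19/11).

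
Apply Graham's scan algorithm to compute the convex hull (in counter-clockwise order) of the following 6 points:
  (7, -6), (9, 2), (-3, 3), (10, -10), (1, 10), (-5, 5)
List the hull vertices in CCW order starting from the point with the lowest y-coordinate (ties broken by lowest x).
Hull (CCW) = [(10, -10), (9, 2), (1, 10), (-5, 5)]

Graham scan procedure:
  1. Find the pivot p₀ = point with lowest y (tie → lowest x): (10, -10).
  2. Sort the remaining points by polar angle around p₀.
  3. Walk through sorted points, maintaining a stack; pop the top while the last three entries make a non-left turn (cross product ≤ 0).
  4. Final stack is the convex hull in CCW order: (10, -10), (9, 2), (1, 10), (-5, 5).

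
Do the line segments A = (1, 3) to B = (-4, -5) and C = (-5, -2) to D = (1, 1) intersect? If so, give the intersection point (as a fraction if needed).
Yes; intersection at (-9/11, 1/11) (t = 4/11 on AB, s = 23/33 on CD)

Parametrize AB as A + t(B − A) = (1 + -5 t, 3 + -8 t) and CD as C + s(D − C) = (-5 + 6 s, -2 + 3 s). Solve the linear system for (t, s). Determinant = -33 ≠ 0, so a unique intersection of the containing lines exists. Solution: t = 4/11, s = 23/33 — both in [0, 1], so the segments cross. Intersection point: (-9/11, 1/11).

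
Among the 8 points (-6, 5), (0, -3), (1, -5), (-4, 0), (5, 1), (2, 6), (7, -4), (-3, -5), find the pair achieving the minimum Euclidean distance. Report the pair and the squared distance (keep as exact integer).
Pair = ((0, -3), (1, -5)); squared distance = 5

Compute all C(8, 2) = 28 pairwise squared distances (x_i − x_j)² + (y_i − y_j)². The minimum is 5, attained by the pair ((0, -3), (1, -5)).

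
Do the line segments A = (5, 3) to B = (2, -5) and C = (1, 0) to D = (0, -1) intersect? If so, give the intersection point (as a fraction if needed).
No (intersection of containing lines falls outside at least one segment)

Parametrize and solve: t = -1/5, s = -23/5. At least one of these is outside [0, 1], so the segments do not intersect.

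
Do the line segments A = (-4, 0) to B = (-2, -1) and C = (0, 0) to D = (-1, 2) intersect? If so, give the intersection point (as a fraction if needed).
No (intersection of containing lines falls outside at least one segment)

Parametrize and solve: t = 8/3, s = -4/3. At least one of these is outside [0, 1], so the segments do not intersect.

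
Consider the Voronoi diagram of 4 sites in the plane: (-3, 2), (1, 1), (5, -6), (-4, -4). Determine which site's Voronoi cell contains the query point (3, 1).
Nearest site = (1, 1)

The Voronoi cell of site s contains exactly those query points closer to s than to any other site. Compute squared distances from q = (3, 1) to each site:
  (1 − 3)² + (1 − 1)² = 4
  (-3 − 3)² + (2 − 1)² = 37
  (5 − 3)² + (-6 − 1)² = 53
  (-4 − 3)² + (-4 − 1)² = 74
Minimum is attained by (1, 1), so q lies in its Voronoi cell.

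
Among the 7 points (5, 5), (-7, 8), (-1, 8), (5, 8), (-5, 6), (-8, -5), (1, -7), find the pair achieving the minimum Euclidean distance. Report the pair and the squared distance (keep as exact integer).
Pair = ((-7, 8), (-5, 6)); squared distance = 8

Compute all C(7, 2) = 21 pairwise squared distances (x_i − x_j)² + (y_i − y_j)². The minimum is 8, attained by the pair ((-7, 8), (-5, 6)).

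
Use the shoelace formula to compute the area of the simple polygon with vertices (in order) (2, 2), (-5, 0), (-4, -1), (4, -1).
Area = 33/2

Shoelace formula: Area = (1/2) |Σ_i (x_i · y_{i+1} − x_{i+1} · y_i)| (indices mod n). Compute each cross term:
  (2)(0) − (-5)(2) = 10
  (-5)(-1) − (-4)(0) = 5
  (-4)(-1) − (4)(-1) = 8
  (4)(2) − (2)(-1) = 10
Sum = 33, so (signed) Area = 33/2 = 33/2, |Area| = 33/2.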